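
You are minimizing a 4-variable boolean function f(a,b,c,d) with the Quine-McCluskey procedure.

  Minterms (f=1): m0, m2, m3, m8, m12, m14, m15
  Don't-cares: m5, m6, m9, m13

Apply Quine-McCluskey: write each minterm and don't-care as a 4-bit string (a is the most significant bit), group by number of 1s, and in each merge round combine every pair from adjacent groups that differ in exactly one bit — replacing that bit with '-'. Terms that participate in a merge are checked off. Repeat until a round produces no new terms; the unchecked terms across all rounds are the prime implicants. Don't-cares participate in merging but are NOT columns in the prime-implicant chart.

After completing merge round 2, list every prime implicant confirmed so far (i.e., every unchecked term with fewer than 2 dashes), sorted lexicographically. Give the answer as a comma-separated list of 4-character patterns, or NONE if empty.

-000, -101, -110, 0-10, 00-0, 001-

size-2^0 implicants → 0000(✓)  0010(✓)  0011(✓)  0101(✓)  0110(✓)  1000(✓)  1001(✓)  1100(✓)  1101(✓)  1110(✓)  1111(✓)
size-2^1 implicants → -000  -101  -110  0-10  00-0  001-  1-00(✓)  1-01(✓)  100-(✓)  11-0(✓)  11-1(✓)  110-(✓)  111-(✓)
size-2^2 implicants → 1-0-  11--
Unchecked terms (primes): -000, -101, -110, 0-10, 00-0, 001-, 1-0-, 11--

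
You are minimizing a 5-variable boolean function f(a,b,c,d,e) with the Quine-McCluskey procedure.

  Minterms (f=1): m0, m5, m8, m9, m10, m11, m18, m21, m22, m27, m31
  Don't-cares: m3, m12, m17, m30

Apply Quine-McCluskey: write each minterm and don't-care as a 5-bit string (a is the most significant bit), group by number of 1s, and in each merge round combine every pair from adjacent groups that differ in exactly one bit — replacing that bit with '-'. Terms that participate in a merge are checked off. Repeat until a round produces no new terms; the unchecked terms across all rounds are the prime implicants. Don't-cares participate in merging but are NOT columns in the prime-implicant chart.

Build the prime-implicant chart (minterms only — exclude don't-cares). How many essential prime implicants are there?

4

[col 0] 00000*, 00011*, 00101*, 01000*, 01001*, 01010*, 01011*, 01100*, 10001*, 10010*, 10101*, 10110*, 11011*, 11110*, 11111*
[col 1] -0101, -1011, 0-000, 0-011, 01-00, 010-0*, 010-1*, 0100-*, 0101-*, 1-110, 10-01, 10-10, 11-11, 1111-
[col 2] 010--
Prime implicants: -0101, -1011, 0-000, 0-011, 01-00, 010--, 1-110, 10-01, 10-10, 11-11, 1111-
PI chart (minterm → PIs covering it):
  0 | 0-000  (sole → essential)
  5 | -0101  (sole → essential)
  8 | 0-000,01-00,010--
  9 | 010--  (sole → essential)
  10 | 010--  (sole → essential)
  11 | -1011,0-011,010--
  18 | 10-10  (sole → essential)
  21 | -0101,10-01
  22 | 1-110,10-10
  27 | -1011,11-11
  31 | 11-11,1111-
Essential prime implicants: -0101, 0-000, 010--, 10-10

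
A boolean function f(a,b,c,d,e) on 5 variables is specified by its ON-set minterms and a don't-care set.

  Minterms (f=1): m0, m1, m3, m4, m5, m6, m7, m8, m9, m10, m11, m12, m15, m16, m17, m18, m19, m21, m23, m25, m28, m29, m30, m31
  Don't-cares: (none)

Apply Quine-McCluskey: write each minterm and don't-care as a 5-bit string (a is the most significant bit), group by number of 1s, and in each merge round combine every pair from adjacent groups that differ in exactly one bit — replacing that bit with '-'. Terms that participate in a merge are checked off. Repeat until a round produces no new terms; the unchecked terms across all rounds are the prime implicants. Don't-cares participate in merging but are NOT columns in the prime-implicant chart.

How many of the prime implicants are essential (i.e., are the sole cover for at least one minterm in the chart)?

4

Round 0: 00000✓ 00001✓ 00011✓ 00100✓ 00101✓ 00110✓ 00111✓ 01000✓ 01001✓ 01010✓ 01011✓ 01100✓ 01111✓ 10000✓ 10001✓ 10010✓ 10011✓ 10101✓ 10111✓ 11001✓ 11100✓ 11101✓ 11110✓ 11111✓
Round 1: -0000✓ -0001✓ -0011✓ -0101✓ -0111✓ -1001✓ -1100 -1111✓ 0-000✓ 0-001✓ 0-011✓ 0-100✓ 0-111✓ 00-00✓ 00-01✓ 00-11✓ 000-1✓ 0000-✓ 001-0✓ 001-1✓ 0010-✓ 0011-✓ 01-00✓ 01-11✓ 010-0✓ 010-1✓ 0100-✓ 0101-✓ 1-001✓ 1-101✓ 1-111✓ 10-01✓ 10-11✓ 100-0✓ 100-1✓ 1000-✓ 1001-✓ 101-1✓ 11-01✓ 111-0✓ 111-1✓ 1110-✓ 1111-✓
Round 2: --001 --111 -0-01✓ -0-11✓ -00-1✓ -000- -01-1✓ 0--00 0--11 0-0-1 0-00- 00--1✓ 00-0- 001-- 010-- 1--01 1-1-1 10--1✓ 100-- 111--
Round 3: -0--1
PIs = {--001, --111, -0--1, -000-, -1100, 0--00, 0--11, 0-0-1, 0-00-, 00-0-, 001--, 010--, 1--01, 1-1-1, 100--, 111--}
Coverage chart:
  m0: -000-,0--00,0-00-,00-0-
  m1: --001,-0--1,-000-,0-0-1,0-00-,00-0-
  m3: -0--1,0--11,0-0-1
  m4: 0--00,00-0-,001--
  m5: -0--1,00-0-,001--
  m6: 001-- ←essential
  m7: --111,-0--1,0--11,001--
  m8: 0--00,0-00-,010--
  m9: --001,0-0-1,0-00-,010--
  m10: 010-- ←essential
  m11: 0--11,0-0-1,010--
  m12: -1100,0--00
  m15: --111,0--11
  m16: -000-,100--
  m17: --001,-0--1,-000-,1--01,100--
  m18: 100-- ←essential
  m19: -0--1,100--
  m21: -0--1,1--01,1-1-1
  m23: --111,-0--1,1-1-1
  m25: --001,1--01
  m28: -1100,111--
  m29: 1--01,1-1-1,111--
  m30: 111-- ←essential
  m31: --111,1-1-1,111--
Essential: 001--, 010--, 100--, 111--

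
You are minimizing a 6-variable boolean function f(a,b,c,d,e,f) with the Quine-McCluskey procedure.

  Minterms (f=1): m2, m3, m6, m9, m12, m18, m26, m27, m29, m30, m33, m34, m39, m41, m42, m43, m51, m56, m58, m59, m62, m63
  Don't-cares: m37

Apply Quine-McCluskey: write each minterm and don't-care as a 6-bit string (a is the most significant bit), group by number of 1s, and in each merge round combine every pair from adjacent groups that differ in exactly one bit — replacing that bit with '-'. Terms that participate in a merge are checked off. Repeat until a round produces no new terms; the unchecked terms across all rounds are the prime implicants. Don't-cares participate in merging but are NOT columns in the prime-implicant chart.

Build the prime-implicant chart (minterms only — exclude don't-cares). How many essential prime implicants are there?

11

[col 0] 000010*, 000011*, 000110*, 001001*, 001100, 010010*, 011010*, 011011*, 011101, 011110*, 100001*, 100010*, 100101*, 100111*, 101001*, 101010*, 101011*, 110011*, 111000*, 111010*, 111011*, 111110*, 111111*
[col 1] -00010, -01001, -11010*, -11011*, -11110*, 0-0010, 000-10, 00001-, 01-010, 011-10*, 01101-*, 1-1010*, 1-1011*, 10-001, 10-010, 100-01, 1001-1, 1010-1, 10101-*, 11-011, 111-10*, 111-11*, 1110-0, 11101-*, 11111-*
[col 2] -11-10, -1101-, 1-101-, 111-1-
Prime implicants: -00010, -01001, -11-10, -1101-, 0-0010, 000-10, 00001-, 001100, 01-010, 011101, 1-101-, 10-001, 10-010, 100-01, 1001-1, 1010-1, 11-011, 111-1-, 1110-0
PI chart (minterm → PIs covering it):
  2 | -00010,0-0010,000-10,00001-
  3 | 00001-  (sole → essential)
  6 | 000-10  (sole → essential)
  9 | -01001  (sole → essential)
  12 | 001100  (sole → essential)
  18 | 0-0010,01-010
  26 | -11-10,-1101-,01-010
  27 | -1101-  (sole → essential)
  29 | 011101  (sole → essential)
  30 | -11-10  (sole → essential)
  33 | 10-001,100-01
  34 | -00010,10-010
  39 | 1001-1  (sole → essential)
  41 | -01001,10-001,1010-1
  42 | 1-101-,10-010
  43 | 1-101-,1010-1
  51 | 11-011  (sole → essential)
  56 | 1110-0  (sole → essential)
  58 | -11-10,-1101-,1-101-,111-1-,1110-0
  59 | -1101-,1-101-,11-011,111-1-
  62 | -11-10,111-1-
  63 | 111-1-  (sole → essential)
Essential prime implicants: -01001, -11-10, -1101-, 000-10, 00001-, 001100, 011101, 1001-1, 11-011, 111-1-, 1110-0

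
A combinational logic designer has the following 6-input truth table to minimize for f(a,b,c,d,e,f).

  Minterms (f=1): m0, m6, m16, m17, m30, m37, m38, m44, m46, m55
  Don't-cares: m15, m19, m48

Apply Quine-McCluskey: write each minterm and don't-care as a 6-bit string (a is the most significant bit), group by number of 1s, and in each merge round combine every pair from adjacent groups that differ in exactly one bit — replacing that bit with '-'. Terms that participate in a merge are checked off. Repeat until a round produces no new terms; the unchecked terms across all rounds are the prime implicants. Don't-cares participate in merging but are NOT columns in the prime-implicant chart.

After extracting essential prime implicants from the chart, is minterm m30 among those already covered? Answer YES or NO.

YES

[col 0] 000000*, 000110*, 001111, 010000*, 010001*, 010011*, 011110, 100101, 100110*, 101100*, 101110*, 110000*, 110111
[col 1] -00110, -10000, 0-0000, 0100-1, 01000-, 10-110, 1011-0
Prime implicants: -00110, -10000, 0-0000, 001111, 0100-1, 01000-, 011110, 10-110, 100101, 1011-0, 110111
PI chart (minterm → PIs covering it):
  0 | 0-0000  (sole → essential)
  6 | -00110  (sole → essential)
  16 | -10000,0-0000,01000-
  17 | 0100-1,01000-
  30 | 011110  (sole → essential)
  37 | 100101  (sole → essential)
  38 | -00110,10-110
  44 | 1011-0  (sole → essential)
  46 | 10-110,1011-0
  55 | 110111  (sole → essential)
Essential prime implicants: -00110, 0-0000, 011110, 100101, 1011-0, 110111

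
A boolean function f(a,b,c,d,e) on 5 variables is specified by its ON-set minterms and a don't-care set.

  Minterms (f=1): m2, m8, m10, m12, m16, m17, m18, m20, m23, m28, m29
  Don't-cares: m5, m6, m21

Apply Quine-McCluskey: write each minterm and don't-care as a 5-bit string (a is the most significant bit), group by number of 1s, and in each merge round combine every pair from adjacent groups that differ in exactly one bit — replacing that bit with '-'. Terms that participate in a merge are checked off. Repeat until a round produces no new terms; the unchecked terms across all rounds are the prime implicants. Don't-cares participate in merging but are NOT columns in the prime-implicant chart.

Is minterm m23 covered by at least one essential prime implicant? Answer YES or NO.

Round 0: 00010✓ 00101✓ 00110✓ 01000✓ 01010✓ 01100✓ 10000✓ 10001✓ 10010✓ 10100✓ 10101✓ 10111✓ 11100✓ 11101✓
Round 1: -0010 -0101 -1100 0-010 00-10 01-00 010-0 1-100✓ 1-101✓ 10-00✓ 10-01✓ 100-0 1000-✓ 101-1 1010-✓ 1110-✓
Round 2: 1-10- 10-0-
PIs = {-0010, -0101, -1100, 0-010, 00-10, 01-00, 010-0, 1-10-, 10-0-, 100-0, 101-1}
Coverage chart:
  m2: -0010,0-010,00-10
  m8: 01-00,010-0
  m10: 0-010,010-0
  m12: -1100,01-00
  m16: 10-0-,100-0
  m17: 10-0- ←essential
  m18: -0010,100-0
  m20: 1-10-,10-0-
  m23: 101-1 ←essential
  m28: -1100,1-10-
  m29: 1-10- ←essential
Essential: 1-10-, 10-0-, 101-1

YES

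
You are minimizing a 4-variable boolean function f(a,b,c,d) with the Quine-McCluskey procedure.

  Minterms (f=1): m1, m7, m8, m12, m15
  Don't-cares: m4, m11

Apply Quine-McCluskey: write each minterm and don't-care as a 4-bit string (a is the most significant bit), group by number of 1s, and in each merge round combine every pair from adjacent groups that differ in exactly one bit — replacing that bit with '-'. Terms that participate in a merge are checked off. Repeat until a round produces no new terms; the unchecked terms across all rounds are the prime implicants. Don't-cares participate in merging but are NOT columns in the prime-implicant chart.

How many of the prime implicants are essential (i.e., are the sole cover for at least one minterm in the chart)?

3

[col 0] 0001, 0100*, 0111*, 1000*, 1011*, 1100*, 1111*
[col 1] -100, -111, 1-00, 1-11
Prime implicants: -100, -111, 0001, 1-00, 1-11
PI chart (minterm → PIs covering it):
  1 | 0001  (sole → essential)
  7 | -111  (sole → essential)
  8 | 1-00  (sole → essential)
  12 | -100,1-00
  15 | -111,1-11
Essential prime implicants: -111, 0001, 1-00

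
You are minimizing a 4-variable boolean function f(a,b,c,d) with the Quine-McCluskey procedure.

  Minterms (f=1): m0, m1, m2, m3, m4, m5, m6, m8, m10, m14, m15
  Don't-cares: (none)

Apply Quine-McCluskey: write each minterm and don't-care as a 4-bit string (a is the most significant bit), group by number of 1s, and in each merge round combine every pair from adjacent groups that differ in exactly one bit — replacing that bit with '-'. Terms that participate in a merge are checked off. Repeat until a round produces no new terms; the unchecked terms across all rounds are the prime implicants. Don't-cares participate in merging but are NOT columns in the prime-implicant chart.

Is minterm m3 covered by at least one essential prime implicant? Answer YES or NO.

Round 0: 0000✓ 0001✓ 0010✓ 0011✓ 0100✓ 0101✓ 0110✓ 1000✓ 1010✓ 1110✓ 1111✓
Round 1: -000✓ -010✓ -110✓ 0-00✓ 0-01✓ 0-10✓ 00-0✓ 00-1✓ 000-✓ 001-✓ 01-0✓ 010-✓ 1-10✓ 10-0✓ 111-
Round 2: --10 -0-0 0--0 0-0- 00--
PIs = {--10, -0-0, 0--0, 0-0-, 00--, 111-}
Coverage chart:
  m0: -0-0,0--0,0-0-,00--
  m1: 0-0-,00--
  m2: --10,-0-0,0--0,00--
  m3: 00-- ←essential
  m4: 0--0,0-0-
  m5: 0-0- ←essential
  m6: --10,0--0
  m8: -0-0 ←essential
  m10: --10,-0-0
  m14: --10,111-
  m15: 111- ←essential
Essential: -0-0, 0-0-, 00--, 111-

YES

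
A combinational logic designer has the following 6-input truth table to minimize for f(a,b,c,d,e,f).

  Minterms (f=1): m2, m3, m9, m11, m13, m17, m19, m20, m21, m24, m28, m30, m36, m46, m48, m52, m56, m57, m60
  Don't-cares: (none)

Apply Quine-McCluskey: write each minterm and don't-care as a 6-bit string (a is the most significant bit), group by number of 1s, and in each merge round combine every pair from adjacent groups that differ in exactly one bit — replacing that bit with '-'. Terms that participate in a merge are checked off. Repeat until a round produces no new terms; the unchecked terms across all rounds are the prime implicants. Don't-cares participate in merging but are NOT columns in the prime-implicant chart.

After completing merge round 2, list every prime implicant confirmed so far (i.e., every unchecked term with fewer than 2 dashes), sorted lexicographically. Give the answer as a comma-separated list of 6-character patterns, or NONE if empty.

0-0011, 00-011, 00001-, 001-01, 0010-1, 010-01, 0100-1, 01010-, 0111-0, 1-0100, 101110, 11100-

[col 0] 000010*, 000011*, 001001*, 001011*, 001101*, 010001*, 010011*, 010100*, 010101*, 011000*, 011100*, 011110*, 100100*, 101110, 110000*, 110100*, 111000*, 111001*, 111100*
[col 1] -10100*, -11000*, -11100*, 0-0011, 00-011, 00001-, 001-01, 0010-1, 01-100*, 010-01, 0100-1, 01010-, 011-00*, 0111-0, 1-0100, 11-000*, 11-100*, 110-00*, 111-00*, 11100-
[col 2] -1-100, -11-00, 11--00
Prime implicants: -1-100, -11-00, 0-0011, 00-011, 00001-, 001-01, 0010-1, 010-01, 0100-1, 01010-, 0111-0, 1-0100, 101110, 11--00, 11100-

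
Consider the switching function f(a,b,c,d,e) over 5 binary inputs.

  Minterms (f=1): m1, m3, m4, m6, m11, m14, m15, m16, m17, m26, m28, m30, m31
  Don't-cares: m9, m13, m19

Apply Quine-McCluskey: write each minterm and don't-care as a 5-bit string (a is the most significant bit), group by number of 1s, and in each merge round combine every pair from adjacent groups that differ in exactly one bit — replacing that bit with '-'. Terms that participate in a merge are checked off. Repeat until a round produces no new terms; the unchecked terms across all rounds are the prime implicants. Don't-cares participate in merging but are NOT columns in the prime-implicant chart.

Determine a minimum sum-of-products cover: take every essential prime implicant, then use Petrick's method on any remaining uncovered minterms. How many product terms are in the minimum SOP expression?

6

size-2^0 implicants → 00001(✓)  00011(✓)  00100(✓)  00110(✓)  01001(✓)  01011(✓)  01101(✓)  01110(✓)  01111(✓)  10000(✓)  10001(✓)  10011(✓)  11010(✓)  11100(✓)  11110(✓)  11111(✓)
size-2^1 implicants → -0001(✓)  -0011(✓)  -1110(✓)  -1111(✓)  0-001(✓)  0-011(✓)  0-110  000-1(✓)  001-0  01-01(✓)  01-11(✓)  010-1(✓)  011-1(✓)  0111-(✓)  100-1(✓)  1000-  11-10  111-0  1111-(✓)
size-2^2 implicants → -00-1  -111-  0-0-1  01--1
Unchecked terms (primes): -00-1, -111-, 0-0-1, 0-110, 001-0, 01--1, 1000-, 11-10, 111-0
Minterm coverage:
  m1 ⊆ -00-1,0-0-1
  m3 ⊆ -00-1,0-0-1
  m4 ⊆ 001-0 [E]
  m6 ⊆ 0-110,001-0
  m11 ⊆ 0-0-1,01--1
  m14 ⊆ -111-,0-110
  m15 ⊆ -111-,01--1
  m16 ⊆ 1000- [E]
  m17 ⊆ -00-1,1000-
  m26 ⊆ 11-10 [E]
  m28 ⊆ 111-0 [E]
  m30 ⊆ -111-,11-10,111-0
  m31 ⊆ -111- [E]
E = {-111-, 001-0, 1000-, 11-10, 111-0}
Petrick residual → 0-0-1
Cover = bcd + a'c'e + a'b'ce' + ab'c'd' + abde' + abce'  |cover|=6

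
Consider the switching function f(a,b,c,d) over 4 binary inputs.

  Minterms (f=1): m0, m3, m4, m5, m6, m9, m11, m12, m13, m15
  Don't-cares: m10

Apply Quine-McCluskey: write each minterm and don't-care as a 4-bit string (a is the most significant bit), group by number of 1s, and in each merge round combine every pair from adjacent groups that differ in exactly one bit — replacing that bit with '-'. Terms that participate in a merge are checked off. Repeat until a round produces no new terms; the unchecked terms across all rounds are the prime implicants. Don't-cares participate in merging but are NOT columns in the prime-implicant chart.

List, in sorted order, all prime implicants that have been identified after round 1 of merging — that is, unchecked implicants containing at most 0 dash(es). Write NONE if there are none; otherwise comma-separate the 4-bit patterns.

NONE

[col 0] 0000*, 0011*, 0100*, 0101*, 0110*, 1001*, 1010*, 1011*, 1100*, 1101*, 1111*
[col 1] -011, -100*, -101*, 0-00, 01-0, 010-*, 1-01*, 1-11*, 10-1*, 101-, 11-1*, 110-*
[col 2] -10-, 1--1
Prime implicants: -011, -10-, 0-00, 01-0, 1--1, 101-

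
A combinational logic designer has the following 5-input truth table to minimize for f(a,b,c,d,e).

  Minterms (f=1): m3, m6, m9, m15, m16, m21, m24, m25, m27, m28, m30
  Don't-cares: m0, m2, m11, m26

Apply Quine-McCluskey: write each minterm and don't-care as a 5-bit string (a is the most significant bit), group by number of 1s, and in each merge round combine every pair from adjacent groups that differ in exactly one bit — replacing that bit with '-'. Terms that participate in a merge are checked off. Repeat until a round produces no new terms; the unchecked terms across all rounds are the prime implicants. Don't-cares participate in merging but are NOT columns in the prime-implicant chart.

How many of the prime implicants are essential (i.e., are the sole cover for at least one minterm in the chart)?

5

Round 0: 00000✓ 00010✓ 00011✓ 00110✓ 01001✓ 01011✓ 01111✓ 10000✓ 10101 11000✓ 11001✓ 11010✓ 11011✓ 11100✓ 11110✓
Round 1: -0000 -1001✓ -1011✓ 0-011 00-10 000-0 0001- 01-11 010-1✓ 1-000 11-00✓ 11-10✓ 110-0✓ 110-1✓ 1100-✓ 1101-✓ 111-0✓
Round 2: -10-1 11--0 110--
PIs = {-0000, -10-1, 0-011, 00-10, 000-0, 0001-, 01-11, 1-000, 10101, 11--0, 110--}
Coverage chart:
  m3: 0-011,0001-
  m6: 00-10 ←essential
  m9: -10-1 ←essential
  m15: 01-11 ←essential
  m16: -0000,1-000
  m21: 10101 ←essential
  m24: 1-000,11--0,110--
  m25: -10-1,110--
  m27: -10-1,110--
  m28: 11--0 ←essential
  m30: 11--0 ←essential
Essential: -10-1, 00-10, 01-11, 10101, 11--0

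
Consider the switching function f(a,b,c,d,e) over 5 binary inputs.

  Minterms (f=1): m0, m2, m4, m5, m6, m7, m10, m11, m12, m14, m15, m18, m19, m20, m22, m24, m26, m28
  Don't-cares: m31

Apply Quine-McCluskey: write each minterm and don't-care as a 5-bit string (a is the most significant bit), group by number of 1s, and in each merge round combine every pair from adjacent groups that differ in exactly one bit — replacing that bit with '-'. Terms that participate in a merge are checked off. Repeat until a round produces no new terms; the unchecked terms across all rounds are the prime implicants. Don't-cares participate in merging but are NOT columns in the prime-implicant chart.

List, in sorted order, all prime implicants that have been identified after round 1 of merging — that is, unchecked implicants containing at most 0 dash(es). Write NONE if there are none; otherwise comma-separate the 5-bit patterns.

[col 0] 00000*, 00010*, 00100*, 00101*, 00110*, 00111*, 01010*, 01011*, 01100*, 01110*, 01111*, 10010*, 10011*, 10100*, 10110*, 11000*, 11010*, 11100*, 11111*
[col 1] -0010*, -0100*, -0110*, -1010*, -1100*, -1111, 0-010*, 0-100*, 0-110*, 0-111*, 00-00*, 00-10*, 000-0*, 001-0*, 001-1*, 0010-*, 0011-*, 01-10*, 01-11*, 0101-*, 011-0*, 0111-*, 1-010*, 1-100*, 10-10*, 1001-, 101-0*, 11-00, 110-0
[col 2] --010, --100, -0-10, -01-0, 0--10, 0-1-0, 0-11-, 00--0, 001--, 01-1-
Prime implicants: --010, --100, -0-10, -01-0, -1111, 0--10, 0-1-0, 0-11-, 00--0, 001--, 01-1-, 1001-, 11-00, 110-0

NONE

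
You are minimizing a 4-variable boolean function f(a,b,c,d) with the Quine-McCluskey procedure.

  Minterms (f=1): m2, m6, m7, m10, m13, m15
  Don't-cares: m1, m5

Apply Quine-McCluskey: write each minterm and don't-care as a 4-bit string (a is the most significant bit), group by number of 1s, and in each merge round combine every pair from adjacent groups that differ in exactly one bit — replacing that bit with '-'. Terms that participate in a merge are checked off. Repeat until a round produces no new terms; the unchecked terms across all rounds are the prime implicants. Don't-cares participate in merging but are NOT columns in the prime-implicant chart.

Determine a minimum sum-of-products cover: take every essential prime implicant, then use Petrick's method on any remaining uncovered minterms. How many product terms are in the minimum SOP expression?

[col 0] 0001*, 0010*, 0101*, 0110*, 0111*, 1010*, 1101*, 1111*
[col 1] -010, -101*, -111*, 0-01, 0-10, 01-1*, 011-, 11-1*
[col 2] -1-1
Prime implicants: -010, -1-1, 0-01, 0-10, 011-
PI chart (minterm → PIs covering it):
  2 | -010,0-10
  6 | 0-10,011-
  7 | -1-1,011-
  10 | -010  (sole → essential)
  13 | -1-1  (sole → essential)
  15 | -1-1  (sole → essential)
Essential prime implicants: -010, -1-1
Petrick residual → 0-10
Minimum SOP uses 3 PIs: b'cd' + bd + a'cd'

3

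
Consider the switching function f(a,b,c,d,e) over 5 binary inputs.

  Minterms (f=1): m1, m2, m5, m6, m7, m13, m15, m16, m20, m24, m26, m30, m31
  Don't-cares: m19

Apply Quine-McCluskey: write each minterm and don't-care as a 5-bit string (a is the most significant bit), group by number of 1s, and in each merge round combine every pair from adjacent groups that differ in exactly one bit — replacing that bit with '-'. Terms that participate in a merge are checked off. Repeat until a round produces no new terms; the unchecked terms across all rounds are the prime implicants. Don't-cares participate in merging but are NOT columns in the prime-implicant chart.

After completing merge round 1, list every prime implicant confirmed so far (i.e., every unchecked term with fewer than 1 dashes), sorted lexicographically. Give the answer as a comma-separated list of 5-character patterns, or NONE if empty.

size-2^0 implicants → 00001(✓)  00010(✓)  00101(✓)  00110(✓)  00111(✓)  01101(✓)  01111(✓)  10000(✓)  10011  10100(✓)  11000(✓)  11010(✓)  11110(✓)  11111(✓)
size-2^1 implicants → -1111  0-101(✓)  0-111(✓)  00-01  00-10  001-1(✓)  0011-  011-1(✓)  1-000  10-00  11-10  110-0  1111-
size-2^2 implicants → 0-1-1
Unchecked terms (primes): -1111, 0-1-1, 00-01, 00-10, 0011-, 1-000, 10-00, 10011, 11-10, 110-0, 1111-

10011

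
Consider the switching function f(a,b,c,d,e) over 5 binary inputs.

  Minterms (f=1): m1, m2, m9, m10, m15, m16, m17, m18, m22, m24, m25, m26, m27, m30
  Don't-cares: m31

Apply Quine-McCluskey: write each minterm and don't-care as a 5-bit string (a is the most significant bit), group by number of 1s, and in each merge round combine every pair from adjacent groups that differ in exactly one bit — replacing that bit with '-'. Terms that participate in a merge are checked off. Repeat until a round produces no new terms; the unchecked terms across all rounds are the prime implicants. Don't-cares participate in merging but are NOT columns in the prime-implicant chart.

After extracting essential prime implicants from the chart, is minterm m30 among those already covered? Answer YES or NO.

YES

size-2^0 implicants → 00001(✓)  00010(✓)  01001(✓)  01010(✓)  01111(✓)  10000(✓)  10001(✓)  10010(✓)  10110(✓)  11000(✓)  11001(✓)  11010(✓)  11011(✓)  11110(✓)  11111(✓)
size-2^1 implicants → -0001(✓)  -0010(✓)  -1001(✓)  -1010(✓)  -1111  0-001(✓)  0-010(✓)  1-000(✓)  1-001(✓)  1-010(✓)  1-110(✓)  10-10(✓)  100-0(✓)  1000-(✓)  11-10(✓)  11-11(✓)  110-0(✓)  110-1(✓)  1100-(✓)  1101-(✓)  1111-(✓)
size-2^2 implicants → --001  --010  1--10  1-0-0  1-00-  11-1-  110--
Unchecked terms (primes): --001, --010, -1111, 1--10, 1-0-0, 1-00-, 11-1-, 110--
Minterm coverage:
  m1 ⊆ --001 [E]
  m2 ⊆ --010 [E]
  m9 ⊆ --001 [E]
  m10 ⊆ --010 [E]
  m15 ⊆ -1111 [E]
  m16 ⊆ 1-0-0,1-00-
  m17 ⊆ --001,1-00-
  m18 ⊆ --010,1--10,1-0-0
  m22 ⊆ 1--10 [E]
  m24 ⊆ 1-0-0,1-00-,110--
  m25 ⊆ --001,1-00-,110--
  m26 ⊆ --010,1--10,1-0-0,11-1-,110--
  m27 ⊆ 11-1-,110--
  m30 ⊆ 1--10,11-1-
E = {--001, --010, -1111, 1--10}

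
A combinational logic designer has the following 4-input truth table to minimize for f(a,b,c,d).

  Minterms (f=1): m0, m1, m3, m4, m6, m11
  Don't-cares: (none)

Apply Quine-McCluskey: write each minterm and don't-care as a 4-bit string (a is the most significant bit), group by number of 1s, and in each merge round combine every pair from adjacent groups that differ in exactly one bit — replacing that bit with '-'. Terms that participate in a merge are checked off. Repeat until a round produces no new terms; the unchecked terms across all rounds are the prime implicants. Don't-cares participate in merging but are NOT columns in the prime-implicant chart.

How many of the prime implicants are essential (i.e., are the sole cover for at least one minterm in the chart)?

2

size-2^0 implicants → 0000(✓)  0001(✓)  0011(✓)  0100(✓)  0110(✓)  1011(✓)
size-2^1 implicants → -011  0-00  00-1  000-  01-0
Unchecked terms (primes): -011, 0-00, 00-1, 000-, 01-0
Minterm coverage:
  m0 ⊆ 0-00,000-
  m1 ⊆ 00-1,000-
  m3 ⊆ -011,00-1
  m4 ⊆ 0-00,01-0
  m6 ⊆ 01-0 [E]
  m11 ⊆ -011 [E]
E = {-011, 01-0}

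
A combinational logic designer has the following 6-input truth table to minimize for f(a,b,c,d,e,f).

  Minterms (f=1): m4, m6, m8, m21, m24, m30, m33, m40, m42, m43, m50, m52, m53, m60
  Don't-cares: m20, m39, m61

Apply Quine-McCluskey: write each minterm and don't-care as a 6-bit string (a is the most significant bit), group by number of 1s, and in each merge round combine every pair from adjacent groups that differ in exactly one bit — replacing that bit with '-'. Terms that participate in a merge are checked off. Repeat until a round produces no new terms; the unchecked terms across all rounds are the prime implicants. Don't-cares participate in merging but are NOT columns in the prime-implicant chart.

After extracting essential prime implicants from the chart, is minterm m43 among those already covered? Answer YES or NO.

YES

Round 0: 000100✓ 000110✓ 001000✓ 010100✓ 010101✓ 011000✓ 011110 100001 100111 101000✓ 101010✓ 101011✓ 110010 110100✓ 110101✓ 111100✓ 111101✓
Round 1: -01000 -10100✓ -10101✓ 0-0100 0-1000 0001-0 01010-✓ 1010-0 10101- 11-100✓ 11-101✓ 11010-✓ 11110-✓
Round 2: -1010- 11-10-
PIs = {-01000, -1010-, 0-0100, 0-1000, 0001-0, 011110, 100001, 100111, 1010-0, 10101-, 11-10-, 110010}
Coverage chart:
  m4: 0-0100,0001-0
  m6: 0001-0 ←essential
  m8: -01000,0-1000
  m21: -1010- ←essential
  m24: 0-1000 ←essential
  m30: 011110 ←essential
  m33: 100001 ←essential
  m40: -01000,1010-0
  m42: 1010-0,10101-
  m43: 10101- ←essential
  m50: 110010 ←essential
  m52: -1010-,11-10-
  m53: -1010-,11-10-
  m60: 11-10- ←essential
Essential: -1010-, 0-1000, 0001-0, 011110, 100001, 10101-, 11-10-, 110010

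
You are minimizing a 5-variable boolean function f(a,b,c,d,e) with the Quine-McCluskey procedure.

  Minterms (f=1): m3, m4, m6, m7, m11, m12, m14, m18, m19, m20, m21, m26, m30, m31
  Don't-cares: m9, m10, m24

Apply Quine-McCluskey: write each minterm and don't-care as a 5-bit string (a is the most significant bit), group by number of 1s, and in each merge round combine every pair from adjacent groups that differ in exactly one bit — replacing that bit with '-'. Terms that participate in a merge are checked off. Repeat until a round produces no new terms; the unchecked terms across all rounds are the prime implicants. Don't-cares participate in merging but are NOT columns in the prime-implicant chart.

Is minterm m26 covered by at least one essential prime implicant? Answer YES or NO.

[col 0] 00011*, 00100*, 00110*, 00111*, 01001*, 01010*, 01011*, 01100*, 01110*, 10010*, 10011*, 10100*, 10101*, 11000*, 11010*, 11110*, 11111*
[col 1] -0011, -0100, -1010*, -1110*, 0-011, 0-100*, 0-110*, 00-11, 001-0*, 0011-, 01-10*, 010-1, 0101-, 011-0*, 1-010, 1001-, 1010-, 11-10*, 110-0, 1111-
[col 2] -1-10, 0-1-0
Prime implicants: -0011, -0100, -1-10, 0-011, 0-1-0, 00-11, 0011-, 010-1, 0101-, 1-010, 1001-, 1010-, 110-0, 1111-
PI chart (minterm → PIs covering it):
  3 | -0011,0-011,00-11
  4 | -0100,0-1-0
  6 | 0-1-0,0011-
  7 | 00-11,0011-
  11 | 0-011,010-1,0101-
  12 | 0-1-0  (sole → essential)
  14 | -1-10,0-1-0
  18 | 1-010,1001-
  19 | -0011,1001-
  20 | -0100,1010-
  21 | 1010-  (sole → essential)
  26 | -1-10,1-010,110-0
  30 | -1-10,1111-
  31 | 1111-  (sole → essential)
Essential prime implicants: 0-1-0, 1010-, 1111-

NO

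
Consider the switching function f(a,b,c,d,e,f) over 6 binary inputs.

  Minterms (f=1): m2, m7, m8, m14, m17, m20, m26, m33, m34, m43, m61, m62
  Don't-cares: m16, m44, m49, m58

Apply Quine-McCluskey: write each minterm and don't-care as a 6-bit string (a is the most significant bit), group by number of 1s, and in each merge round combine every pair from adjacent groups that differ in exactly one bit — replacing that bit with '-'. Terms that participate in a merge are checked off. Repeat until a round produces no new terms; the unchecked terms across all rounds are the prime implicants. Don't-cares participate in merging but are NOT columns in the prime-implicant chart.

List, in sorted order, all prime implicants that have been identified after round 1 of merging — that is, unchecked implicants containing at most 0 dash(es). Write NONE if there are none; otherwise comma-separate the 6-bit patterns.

Round 0: 000010✓ 000111 001000 001110 010000✓ 010001✓ 010100✓ 011010✓ 100001✓ 100010✓ 101011 101100 110001✓ 111010✓ 111101 111110✓
Round 1: -00010 -10001 -11010 010-00 01000- 1-0001 111-10
PIs = {-00010, -10001, -11010, 000111, 001000, 001110, 010-00, 01000-, 1-0001, 101011, 101100, 111-10, 111101}

000111, 001000, 001110, 101011, 101100, 111101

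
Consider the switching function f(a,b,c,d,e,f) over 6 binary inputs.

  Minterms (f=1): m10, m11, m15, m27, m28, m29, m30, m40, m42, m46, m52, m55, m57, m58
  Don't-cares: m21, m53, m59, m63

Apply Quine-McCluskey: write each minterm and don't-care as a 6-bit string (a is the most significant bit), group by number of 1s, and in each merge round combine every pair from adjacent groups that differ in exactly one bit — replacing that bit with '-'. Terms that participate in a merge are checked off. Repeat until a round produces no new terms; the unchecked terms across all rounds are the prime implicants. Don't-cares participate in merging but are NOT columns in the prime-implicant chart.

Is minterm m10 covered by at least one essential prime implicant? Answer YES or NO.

Round 0: 001010✓ 001011✓ 001111✓ 010101✓ 011011✓ 011100✓ 011101✓ 011110✓ 101000✓ 101010✓ 101110✓ 110100✓ 110101✓ 110111✓ 111001✓ 111010✓ 111011✓ 111111✓
Round 1: -01010 -10101 -11011 0-1011 001-11 00101- 01-101 0111-0 01110- 1-1010 101-10 1010-0 11-111 1101-1 11010- 111-11 1110-1 11101-
PIs = {-01010, -10101, -11011, 0-1011, 001-11, 00101-, 01-101, 0111-0, 01110-, 1-1010, 101-10, 1010-0, 11-111, 1101-1, 11010-, 111-11, 1110-1, 11101-}
Coverage chart:
  m10: -01010,00101-
  m11: 0-1011,001-11,00101-
  m15: 001-11 ←essential
  m27: -11011,0-1011
  m28: 0111-0,01110-
  m29: 01-101,01110-
  m30: 0111-0 ←essential
  m40: 1010-0 ←essential
  m42: -01010,1-1010,101-10,1010-0
  m46: 101-10 ←essential
  m52: 11010- ←essential
  m55: 11-111,1101-1
  m57: 1110-1 ←essential
  m58: 1-1010,11101-
Essential: 001-11, 0111-0, 101-10, 1010-0, 11010-, 1110-1

NO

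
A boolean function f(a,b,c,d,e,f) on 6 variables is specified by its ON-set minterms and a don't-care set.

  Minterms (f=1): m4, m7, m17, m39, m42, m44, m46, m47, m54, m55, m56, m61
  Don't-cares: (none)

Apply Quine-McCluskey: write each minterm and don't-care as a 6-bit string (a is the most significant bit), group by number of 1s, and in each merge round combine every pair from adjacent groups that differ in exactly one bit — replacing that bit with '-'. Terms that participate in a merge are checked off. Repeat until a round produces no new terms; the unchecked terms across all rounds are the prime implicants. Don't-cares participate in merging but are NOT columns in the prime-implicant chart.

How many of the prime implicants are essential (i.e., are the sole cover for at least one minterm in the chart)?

size-2^0 implicants → 000100  000111(✓)  010001  100111(✓)  101010(✓)  101100(✓)  101110(✓)  101111(✓)  110110(✓)  110111(✓)  111000  111101
size-2^1 implicants → -00111  1-0111  10-111  101-10  1011-0  10111-  11011-
Unchecked terms (primes): -00111, 000100, 010001, 1-0111, 10-111, 101-10, 1011-0, 10111-, 11011-, 111000, 111101
Minterm coverage:
  m4 ⊆ 000100 [E]
  m7 ⊆ -00111 [E]
  m17 ⊆ 010001 [E]
  m39 ⊆ -00111,1-0111,10-111
  m42 ⊆ 101-10 [E]
  m44 ⊆ 1011-0 [E]
  m46 ⊆ 101-10,1011-0,10111-
  m47 ⊆ 10-111,10111-
  m54 ⊆ 11011- [E]
  m55 ⊆ 1-0111,11011-
  m56 ⊆ 111000 [E]
  m61 ⊆ 111101 [E]
E = {-00111, 000100, 010001, 101-10, 1011-0, 11011-, 111000, 111101}

8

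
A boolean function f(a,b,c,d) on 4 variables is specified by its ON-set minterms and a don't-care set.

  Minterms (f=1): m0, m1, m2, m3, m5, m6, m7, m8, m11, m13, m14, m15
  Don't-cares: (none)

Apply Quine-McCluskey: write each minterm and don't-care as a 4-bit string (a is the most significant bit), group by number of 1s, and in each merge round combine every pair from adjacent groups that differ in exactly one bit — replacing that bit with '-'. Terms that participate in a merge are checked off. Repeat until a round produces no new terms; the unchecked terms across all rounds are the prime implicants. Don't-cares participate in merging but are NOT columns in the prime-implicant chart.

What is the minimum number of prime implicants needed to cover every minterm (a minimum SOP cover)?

Round 0: 0000✓ 0001✓ 0010✓ 0011✓ 0101✓ 0110✓ 0111✓ 1000✓ 1011✓ 1101✓ 1110✓ 1111✓
Round 1: -000 -011✓ -101✓ -110✓ -111✓ 0-01✓ 0-10✓ 0-11✓ 00-0✓ 00-1✓ 000-✓ 001-✓ 01-1✓ 011-✓ 1-11✓ 11-1✓ 111-✓
Round 2: --11 -1-1 -11- 0--1 0-1- 00--
PIs = {--11, -000, -1-1, -11-, 0--1, 0-1-, 00--}
Coverage chart:
  m0: -000,00--
  m1: 0--1,00--
  m2: 0-1-,00--
  m3: --11,0--1,0-1-,00--
  m5: -1-1,0--1
  m6: -11-,0-1-
  m7: --11,-1-1,-11-,0--1,0-1-
  m8: -000 ←essential
  m11: --11 ←essential
  m13: -1-1 ←essential
  m14: -11- ←essential
  m15: --11,-1-1,-11-
Essential: --11, -000, -1-1, -11-
Petrick residual → 00--
Min cover (5 terms): cd + b'c'd' + bd + bc + a'b'

5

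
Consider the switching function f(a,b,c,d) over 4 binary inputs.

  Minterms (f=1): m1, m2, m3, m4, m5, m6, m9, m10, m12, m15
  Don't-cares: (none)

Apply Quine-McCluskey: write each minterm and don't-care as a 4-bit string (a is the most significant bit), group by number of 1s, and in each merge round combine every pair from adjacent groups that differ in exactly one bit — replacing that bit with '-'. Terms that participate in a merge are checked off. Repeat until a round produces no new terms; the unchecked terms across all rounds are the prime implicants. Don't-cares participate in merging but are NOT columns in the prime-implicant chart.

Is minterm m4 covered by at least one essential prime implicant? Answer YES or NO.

YES

size-2^0 implicants → 0001(✓)  0010(✓)  0011(✓)  0100(✓)  0101(✓)  0110(✓)  1001(✓)  1010(✓)  1100(✓)  1111
size-2^1 implicants → -001  -010  -100  0-01  0-10  00-1  001-  01-0  010-
Unchecked terms (primes): -001, -010, -100, 0-01, 0-10, 00-1, 001-, 01-0, 010-, 1111
Minterm coverage:
  m1 ⊆ -001,0-01,00-1
  m2 ⊆ -010,0-10,001-
  m3 ⊆ 00-1,001-
  m4 ⊆ -100,01-0,010-
  m5 ⊆ 0-01,010-
  m6 ⊆ 0-10,01-0
  m9 ⊆ -001 [E]
  m10 ⊆ -010 [E]
  m12 ⊆ -100 [E]
  m15 ⊆ 1111 [E]
E = {-001, -010, -100, 1111}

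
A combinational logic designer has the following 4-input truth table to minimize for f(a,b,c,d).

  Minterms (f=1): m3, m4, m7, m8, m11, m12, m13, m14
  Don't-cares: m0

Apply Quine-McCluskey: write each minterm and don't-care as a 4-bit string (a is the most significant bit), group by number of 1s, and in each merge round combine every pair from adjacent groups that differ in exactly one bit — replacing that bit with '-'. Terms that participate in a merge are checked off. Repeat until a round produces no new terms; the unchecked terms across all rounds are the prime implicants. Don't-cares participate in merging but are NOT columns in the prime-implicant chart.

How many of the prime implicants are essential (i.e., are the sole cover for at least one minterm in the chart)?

[col 0] 0000*, 0011*, 0100*, 0111*, 1000*, 1011*, 1100*, 1101*, 1110*
[col 1] -000*, -011, -100*, 0-00*, 0-11, 1-00*, 11-0, 110-
[col 2] --00
Prime implicants: --00, -011, 0-11, 11-0, 110-
PI chart (minterm → PIs covering it):
  3 | -011,0-11
  4 | --00  (sole → essential)
  7 | 0-11  (sole → essential)
  8 | --00  (sole → essential)
  11 | -011  (sole → essential)
  12 | --00,11-0,110-
  13 | 110-  (sole → essential)
  14 | 11-0  (sole → essential)
Essential prime implicants: --00, -011, 0-11, 11-0, 110-

5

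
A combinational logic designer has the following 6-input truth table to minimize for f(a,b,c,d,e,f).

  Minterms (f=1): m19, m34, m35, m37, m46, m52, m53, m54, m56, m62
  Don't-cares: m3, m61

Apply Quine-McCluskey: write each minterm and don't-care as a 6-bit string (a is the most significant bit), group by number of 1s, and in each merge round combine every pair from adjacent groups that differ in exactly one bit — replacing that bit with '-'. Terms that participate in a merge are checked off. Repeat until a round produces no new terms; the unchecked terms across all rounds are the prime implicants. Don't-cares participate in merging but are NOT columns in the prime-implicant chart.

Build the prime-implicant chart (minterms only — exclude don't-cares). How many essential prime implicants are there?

size-2^0 implicants → 000011(✓)  010011(✓)  100010(✓)  100011(✓)  100101(✓)  101110(✓)  110100(✓)  110101(✓)  110110(✓)  111000  111101(✓)  111110(✓)
size-2^1 implicants → -00011  0-0011  1-0101  1-1110  10001-  11-101  11-110  1101-0  11010-
Unchecked terms (primes): -00011, 0-0011, 1-0101, 1-1110, 10001-, 11-101, 11-110, 1101-0, 11010-, 111000
Minterm coverage:
  m19 ⊆ 0-0011 [E]
  m34 ⊆ 10001- [E]
  m35 ⊆ -00011,10001-
  m37 ⊆ 1-0101 [E]
  m46 ⊆ 1-1110 [E]
  m52 ⊆ 1101-0,11010-
  m53 ⊆ 1-0101,11-101,11010-
  m54 ⊆ 11-110,1101-0
  m56 ⊆ 111000 [E]
  m62 ⊆ 1-1110,11-110
E = {0-0011, 1-0101, 1-1110, 10001-, 111000}

5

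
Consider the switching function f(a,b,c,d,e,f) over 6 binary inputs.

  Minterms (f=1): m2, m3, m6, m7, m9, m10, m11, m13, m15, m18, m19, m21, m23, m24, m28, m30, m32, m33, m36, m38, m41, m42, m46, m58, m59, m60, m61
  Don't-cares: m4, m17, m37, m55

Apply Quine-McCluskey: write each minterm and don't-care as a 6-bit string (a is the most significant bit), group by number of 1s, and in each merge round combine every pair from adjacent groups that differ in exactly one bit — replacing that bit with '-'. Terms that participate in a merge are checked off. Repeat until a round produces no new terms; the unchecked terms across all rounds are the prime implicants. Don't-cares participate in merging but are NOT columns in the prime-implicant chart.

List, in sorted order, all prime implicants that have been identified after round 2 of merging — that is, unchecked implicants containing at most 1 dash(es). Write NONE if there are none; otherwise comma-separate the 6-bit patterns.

-01001, -01010, -10111, -11100, 011-00, 0111-0, 1-1010, 10-001, 10-110, 101-10, 11101-, 11110-

Round 0: 000010✓ 000011✓ 000100✓ 000110✓ 000111✓ 001001✓ 001010✓ 001011✓ 001101✓ 001111✓ 010001✓ 010010✓ 010011✓ 010101✓ 010111✓ 011000✓ 011100✓ 011110✓ 100000✓ 100001✓ 100100✓ 100101✓ 100110✓ 101001✓ 101010✓ 101110✓ 110111✓ 111010✓ 111011✓ 111100✓ 111101✓
Round 1: -00100✓ -00110✓ -01001 -01010 -10111 -11100 0-0010✓ 0-0011✓ 0-0111✓ 00-010✓ 00-011✓ 00-111✓ 000-10✓ 000-11✓ 00001-✓ 0001-0✓ 00011-✓ 001-01✓ 001-11✓ 0010-1✓ 00101-✓ 0011-1✓ 010-01✓ 010-11✓ 0100-1✓ 01001-✓ 0101-1✓ 011-00 0111-0 1-1010 10-001 10-110 100-00✓ 100-01✓ 10000-✓ 1001-0✓ 10010-✓ 101-10 11101- 11110-
Round 2: -001-0 0-0-11 0-001- 00--11 00-01- 000-1- 001--1 010--1 100-0-
PIs = {-001-0, -01001, -01010, -10111, -11100, 0-0-11, 0-001-, 00--11, 00-01-, 000-1-, 001--1, 010--1, 011-00, 0111-0, 1-1010, 10-001, 10-110, 100-0-, 101-10, 11101-, 11110-}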